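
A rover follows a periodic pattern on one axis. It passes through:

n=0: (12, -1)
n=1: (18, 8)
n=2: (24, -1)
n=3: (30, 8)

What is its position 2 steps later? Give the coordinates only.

(42, 8)

The first coordinate changes by +6 each step, so at step 5 it is 12 + 5·(6) = 42.
The second coordinate repeats the cycle [-1, 8] with period 2; step 5 mod 2 = 1, giving 8.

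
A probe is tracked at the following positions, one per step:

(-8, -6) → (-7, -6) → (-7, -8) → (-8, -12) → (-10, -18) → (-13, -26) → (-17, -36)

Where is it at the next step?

Taking differences between consecutive positions: (+1, +0), (+0, -2), (-1, -4), (-2, -6), (-3, -8), (-4, -10). These grow by (-1, -2) each step.
step 7: (-17, -36) + (-5, -12) → (-22, -48)

(-22, -48)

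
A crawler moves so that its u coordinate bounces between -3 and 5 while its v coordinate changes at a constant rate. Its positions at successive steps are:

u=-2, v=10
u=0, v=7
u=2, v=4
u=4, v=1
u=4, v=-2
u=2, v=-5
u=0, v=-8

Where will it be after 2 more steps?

u=-2, v=-14

The u coordinate reflects between -3 and 5, moving 2 per step.
  step 7: 0 → -2
  step 8: -2 → -2
The v coordinate changes by -3 each step: at step 8 it is -14.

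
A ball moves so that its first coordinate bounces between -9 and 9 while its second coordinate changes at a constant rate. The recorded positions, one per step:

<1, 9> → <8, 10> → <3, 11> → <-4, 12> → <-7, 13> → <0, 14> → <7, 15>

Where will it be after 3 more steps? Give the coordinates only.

<-8, 18>

The first coordinate travels 7 per step and bounces off the walls at -9 and 9.
  step 7: 7 → 4
  step 8: 4 → -3
  step 9: -3 → -8
The second coordinate changes by +1 each step: at step 9 it is 18.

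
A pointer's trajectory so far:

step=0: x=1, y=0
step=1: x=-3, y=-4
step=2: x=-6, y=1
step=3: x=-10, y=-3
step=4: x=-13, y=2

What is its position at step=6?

The moves between consecutive positions are (-4, -4), (-3, +5), (-4, -4), (-3, +5); they repeat the 2-cycle [(-4, -4), (-3, +5)].
step 5: apply (-4, -4) → x=-17, y=-2
step 6: apply (-3, +5) → x=-20, y=3

x=-20, y=3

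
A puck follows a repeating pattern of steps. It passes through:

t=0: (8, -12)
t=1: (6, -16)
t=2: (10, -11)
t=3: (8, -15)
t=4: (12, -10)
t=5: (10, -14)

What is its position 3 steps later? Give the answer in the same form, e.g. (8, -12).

(16, -8)

Step-to-step displacements: (-2, -4), (+4, +5), (-2, -4), (+4, +5), (-2, -4) — a repeating cycle of length 2.
step 6: apply (+4, +5) → (14, -9)
step 7: apply (-2, -4) → (12, -13)
step 8: apply (+4, +5) → (16, -8)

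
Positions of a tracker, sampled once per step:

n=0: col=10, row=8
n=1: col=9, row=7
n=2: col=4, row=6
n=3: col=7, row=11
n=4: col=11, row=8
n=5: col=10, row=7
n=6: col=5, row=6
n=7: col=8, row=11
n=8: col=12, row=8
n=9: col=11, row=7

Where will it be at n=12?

Differencing gives (-1,-1), (-5,-1), (+3,+5), (+4,-3), (-1,-1), (-5,-1), (+3,+5), (+4,-3), (-1,-1). This is the pattern (-1,-1), (-5,-1), (+3,+5), (+4,-3) repeated.
step 10: apply (-5,-1) → col=6, row=6
step 11: apply (+3,+5) → col=9, row=11
step 12: apply (+4,-3) → col=13, row=8

col=13, row=8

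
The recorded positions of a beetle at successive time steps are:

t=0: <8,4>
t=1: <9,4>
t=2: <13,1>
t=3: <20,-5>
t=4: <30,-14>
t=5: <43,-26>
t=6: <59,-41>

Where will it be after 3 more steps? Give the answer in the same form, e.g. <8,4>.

First differences are <+1,+0>, <+4,-3>, <+7,-6>, <+10,-9>, <+13,-12>, <+16,-15>; their common second difference is <+3,-3> (constant acceleration).
step 7: <59,-41> + <+19,-18> → <78,-59>
step 8: <78,-59> + <+22,-21> → <100,-80>
step 9: <100,-80> + <+25,-24> → <125,-104>

<125,-104>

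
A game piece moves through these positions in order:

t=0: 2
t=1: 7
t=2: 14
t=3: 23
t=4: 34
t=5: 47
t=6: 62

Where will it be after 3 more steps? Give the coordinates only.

Taking differences between consecutive positions: +5, +7, +9, +11, +13, +15. These grow by +2 each step.
step 7: 62 + 17 → 79
step 8: 79 + 19 → 98
step 9: 98 + 21 → 119

119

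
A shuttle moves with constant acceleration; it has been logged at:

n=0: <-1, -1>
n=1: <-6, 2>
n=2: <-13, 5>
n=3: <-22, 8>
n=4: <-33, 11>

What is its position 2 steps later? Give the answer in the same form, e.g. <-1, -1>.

<-61, 17>

First differences are <-5, +3>, <-7, +3>, <-9, +3>, <-11, +3>; their common second difference is <-2, +0> (constant acceleration).
step 5: <-33, 11> + <-13, +3> → <-46, 14>
step 6: <-46, 14> + <-15, +3> → <-61, 17>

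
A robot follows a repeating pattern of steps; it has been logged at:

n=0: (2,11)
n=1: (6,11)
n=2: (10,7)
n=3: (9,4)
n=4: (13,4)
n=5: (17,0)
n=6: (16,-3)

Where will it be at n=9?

Differencing gives (+4,+0), (+4,-4), (-1,-3), (+4,+0), (+4,-4), (-1,-3). This is the pattern (+4,+0), (+4,-4), (-1,-3) repeated.
step 7: apply (+4,+0) → (20,-3)
step 8: apply (+4,-4) → (24,-7)
step 9: apply (-1,-3) → (23,-10)

(23,-10)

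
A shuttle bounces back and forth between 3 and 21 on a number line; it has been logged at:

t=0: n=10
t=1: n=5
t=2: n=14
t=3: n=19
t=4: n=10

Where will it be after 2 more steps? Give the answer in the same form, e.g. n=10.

The value travels 9 per step and bounces off the walls at 3 and 21.
  step 5: 10 → 5
  step 6: 5 → 14

n=14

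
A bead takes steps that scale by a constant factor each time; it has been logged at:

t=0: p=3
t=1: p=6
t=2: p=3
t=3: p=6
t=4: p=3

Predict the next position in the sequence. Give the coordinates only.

Consecutive displacements +3, -3, +3, -3 scale by a factor of -1 each step.
step 5: 3 + 3 → p=6

p=6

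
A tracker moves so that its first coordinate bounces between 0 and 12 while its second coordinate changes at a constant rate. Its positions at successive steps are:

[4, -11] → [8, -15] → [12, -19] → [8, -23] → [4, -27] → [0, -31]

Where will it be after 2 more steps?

[8, -39]

The first coordinate travels 4 per step and bounces off the walls at 0 and 12.
  step 6: 0 → 4
  step 7: 4 → 8
The second coordinate changes by -4 each step: at step 7 it is -39.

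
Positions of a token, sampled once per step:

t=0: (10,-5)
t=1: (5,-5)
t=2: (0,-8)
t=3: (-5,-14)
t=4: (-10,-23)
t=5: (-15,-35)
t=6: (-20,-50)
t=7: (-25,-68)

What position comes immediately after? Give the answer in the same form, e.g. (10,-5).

(-30,-89)

First differences are (-5,+0), (-5,-3), (-5,-6), (-5,-9), (-5,-12), (-5,-15), (-5,-18); their common second difference is (+0,-3) (constant acceleration).
step 8: (-25,-68) + (-5,-21) → (-30,-89)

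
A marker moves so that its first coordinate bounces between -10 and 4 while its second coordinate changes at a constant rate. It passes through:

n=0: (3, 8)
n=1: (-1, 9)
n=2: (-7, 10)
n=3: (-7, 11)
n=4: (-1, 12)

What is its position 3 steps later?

(-9, 15)

The first coordinate travels 6 per step and bounces off the walls at -10 and 4.
  step 5: -1 → 3
  step 6: 3 → -3
  step 7: -3 → -9
The second coordinate changes by +1 each step: at step 7 it is 15.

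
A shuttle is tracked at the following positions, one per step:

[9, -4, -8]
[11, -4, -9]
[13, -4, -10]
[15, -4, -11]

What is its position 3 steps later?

[21, -4, -14]

The position changes by [+2, +0, -1] every step.
step 4: [15, -4, -11] + [+2, +0, -1] → [17, -4, -12]
step 5: [17, -4, -12] + [+2, +0, -1] → [19, -4, -13]
step 6: [19, -4, -13] + [+2, +0, -1] → [21, -4, -14]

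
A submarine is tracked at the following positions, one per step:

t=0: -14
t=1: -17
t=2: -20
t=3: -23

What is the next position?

The position changes by -3 every step.
step 4: -23 − 3 → -26

-26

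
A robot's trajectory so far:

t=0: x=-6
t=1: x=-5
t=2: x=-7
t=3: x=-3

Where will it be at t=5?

x=5

Step-to-step displacements: +1, -2, +4; each is -2× the previous.
step 4: -3 − 8 → x=-11
step 5: -11 + 16 → x=5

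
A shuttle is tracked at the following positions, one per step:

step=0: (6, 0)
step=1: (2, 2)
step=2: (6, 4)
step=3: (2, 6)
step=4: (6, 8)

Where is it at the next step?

The first coordinate repeats the cycle [6, 2] with period 2; step 5 mod 2 = 1, giving 2.
The second coordinate changes by +2 each step, so at step 5 it is 0 + 5·(2) = 10.

(2, 10)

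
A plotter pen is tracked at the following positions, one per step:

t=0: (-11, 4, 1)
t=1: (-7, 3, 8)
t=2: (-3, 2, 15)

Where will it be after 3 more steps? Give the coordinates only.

The position changes by (+4, -1, +7) every step.
step 3: (-3, 2, 15) + (+4, -1, +7) → (1, 1, 22)
step 4: (1, 1, 22) + (+4, -1, +7) → (5, 0, 29)
step 5: (5, 0, 29) + (+4, -1, +7) → (9, -1, 36)

(9, -1, 36)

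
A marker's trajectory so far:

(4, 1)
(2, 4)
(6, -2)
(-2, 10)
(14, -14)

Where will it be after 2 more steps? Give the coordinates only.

(46, -62)

Consecutive displacements (-2, +3), (+4, -6), (-8, +12), (+16, -24) scale by a factor of -2 each step.
step 5: (14, -14) + (-32, +48) → (-18, 34)
step 6: (-18, 34) + (+64, -96) → (46, -62)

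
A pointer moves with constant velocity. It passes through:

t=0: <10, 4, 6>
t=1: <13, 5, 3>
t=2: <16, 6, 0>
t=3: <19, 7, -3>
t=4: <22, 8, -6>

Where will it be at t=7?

Constant displacement of <+3, +1, -3> per step.
step 5: <22, 8, -6> + <+3, +1, -3> → <25, 9, -9>
step 6: <25, 9, -9> + <+3, +1, -3> → <28, 10, -12>
step 7: <28, 10, -12> + <+3, +1, -3> → <31, 11, -15>

<31, 11, -15>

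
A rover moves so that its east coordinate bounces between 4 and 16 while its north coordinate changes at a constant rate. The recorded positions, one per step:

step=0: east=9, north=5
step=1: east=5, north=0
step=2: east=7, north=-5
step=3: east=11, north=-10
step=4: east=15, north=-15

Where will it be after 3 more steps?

The east coordinate reflects between 4 and 16, moving 4 per step.
  step 5: 15 → 13
  step 6: 13 → 9
  step 7: 9 → 5
The north coordinate changes by -5 each step: at step 7 it is -30.

east=5, north=-30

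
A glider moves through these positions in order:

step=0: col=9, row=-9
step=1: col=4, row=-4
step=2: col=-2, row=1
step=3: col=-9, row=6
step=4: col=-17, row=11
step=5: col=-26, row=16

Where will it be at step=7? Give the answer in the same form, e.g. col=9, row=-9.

Taking differences between consecutive positions: (-5, +5), (-6, +5), (-7, +5), (-8, +5), (-9, +5). These grow by (-1, +0) each step.
step 6: col=-26, row=16 + (-10, +5) → col=-36, row=21
step 7: col=-36, row=21 + (-11, +5) → col=-47, row=26

col=-47, row=26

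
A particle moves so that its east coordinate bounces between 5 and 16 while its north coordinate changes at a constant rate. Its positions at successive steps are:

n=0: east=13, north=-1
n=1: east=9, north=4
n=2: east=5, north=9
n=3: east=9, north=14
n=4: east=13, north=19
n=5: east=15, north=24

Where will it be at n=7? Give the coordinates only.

The east coordinate travels 4 per step and bounces off the walls at 5 and 16.
  step 6: 15 → 11
  step 7: 11 → 7
The north coordinate changes by +5 each step: at step 7 it is 34.

east=7, north=34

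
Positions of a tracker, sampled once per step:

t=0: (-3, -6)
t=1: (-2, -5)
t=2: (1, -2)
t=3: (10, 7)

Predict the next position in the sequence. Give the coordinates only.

Consecutive displacements (+1, +1), (+3, +3), (+9, +9) scale by a factor of 3 each step.
step 4: (10, 7) + (+27, +27) → (37, 34)

(37, 34)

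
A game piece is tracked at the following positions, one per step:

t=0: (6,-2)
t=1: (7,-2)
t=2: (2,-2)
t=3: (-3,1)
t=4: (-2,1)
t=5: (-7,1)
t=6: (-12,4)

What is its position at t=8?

Differencing gives (+1,+0), (-5,+0), (-5,+3), (+1,+0), (-5,+0), (-5,+3). This is the pattern (+1,+0), (-5,+0), (-5,+3) repeated.
step 7: apply (+1,+0) → (-11,4)
step 8: apply (-5,+0) → (-16,4)

(-16,4)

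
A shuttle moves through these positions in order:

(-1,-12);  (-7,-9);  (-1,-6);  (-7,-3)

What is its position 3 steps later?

The first coordinate repeats the cycle [-1, -7] with period 2; step 6 mod 2 = 0, giving -1.
The second coordinate changes by +3 each step, so at step 6 it is -12 + 6·(3) = 6.

(-1,6)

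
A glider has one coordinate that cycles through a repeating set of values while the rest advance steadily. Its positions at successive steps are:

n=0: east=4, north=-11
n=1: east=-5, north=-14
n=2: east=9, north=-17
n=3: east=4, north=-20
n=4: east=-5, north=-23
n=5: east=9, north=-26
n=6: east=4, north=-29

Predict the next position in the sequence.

East: cycles through 4, -5, 9 every 3 steps. Step 7 lands at position 1 of the cycle → -5.
North: linear, -3 per step → -32 at step 7.

east=-5, north=-32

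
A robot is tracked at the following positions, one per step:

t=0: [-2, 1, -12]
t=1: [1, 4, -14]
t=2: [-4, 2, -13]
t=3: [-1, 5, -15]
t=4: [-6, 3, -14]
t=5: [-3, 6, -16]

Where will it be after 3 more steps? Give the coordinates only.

[-10, 5, -16]

Step-to-step displacements: [+3, +3, -2], [-5, -2, +1], [+3, +3, -2], [-5, -2, +1], [+3, +3, -2] — a repeating cycle of length 2.
step 6: apply [-5, -2, +1] → [-8, 4, -15]
step 7: apply [+3, +3, -2] → [-5, 7, -17]
step 8: apply [-5, -2, +1] → [-10, 5, -16]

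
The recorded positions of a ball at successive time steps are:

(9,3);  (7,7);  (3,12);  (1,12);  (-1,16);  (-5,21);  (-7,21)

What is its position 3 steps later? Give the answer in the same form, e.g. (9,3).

Differencing gives (-2,+4), (-4,+5), (-2,+0), (-2,+4), (-4,+5), (-2,+0). This is the pattern (-2,+4), (-4,+5), (-2,+0) repeated.
step 7: apply (-2,+4) → (-9,25)
step 8: apply (-4,+5) → (-13,30)
step 9: apply (-2,+0) → (-15,30)

(-15,30)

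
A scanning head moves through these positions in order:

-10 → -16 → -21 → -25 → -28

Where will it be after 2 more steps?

-31

Taking differences between consecutive positions: -6, -5, -4, -3. These grow by +1 each step.
step 5: -28 − 2 → -30
step 6: -30 − 1 → -31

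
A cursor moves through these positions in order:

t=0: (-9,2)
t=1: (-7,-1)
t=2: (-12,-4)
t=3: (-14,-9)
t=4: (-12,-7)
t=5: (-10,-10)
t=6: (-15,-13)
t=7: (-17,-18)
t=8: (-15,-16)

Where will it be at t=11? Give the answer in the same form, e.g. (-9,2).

Differencing gives (+2,-3), (-5,-3), (-2,-5), (+2,+2), (+2,-3), (-5,-3), (-2,-5), (+2,+2). This is the pattern (+2,-3), (-5,-3), (-2,-5), (+2,+2) repeated.
step 9: apply (+2,-3) → (-13,-19)
step 10: apply (-5,-3) → (-18,-22)
step 11: apply (-2,-5) → (-20,-27)

(-20,-27)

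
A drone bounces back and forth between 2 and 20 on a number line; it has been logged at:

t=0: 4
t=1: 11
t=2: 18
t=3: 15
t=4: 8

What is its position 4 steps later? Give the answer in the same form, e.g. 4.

16

The value reflects between 2 and 20, moving 7 per step.
  step 5: 8 → 3
  step 6: 3 → 10
  step 7: 10 → 17
  step 8: 17 → 16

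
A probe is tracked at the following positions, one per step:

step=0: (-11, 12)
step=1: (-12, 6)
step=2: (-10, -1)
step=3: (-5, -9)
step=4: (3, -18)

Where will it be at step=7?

Successive displacements: (-1, -6), (+2, -7), (+5, -8), (+8, -9) — each changes by (+3, -1).
step 5: (3, -18) + (+11, -10) → (14, -28)
step 6: (14, -28) + (+14, -11) → (28, -39)
step 7: (28, -39) + (+17, -12) → (45, -51)

(45, -51)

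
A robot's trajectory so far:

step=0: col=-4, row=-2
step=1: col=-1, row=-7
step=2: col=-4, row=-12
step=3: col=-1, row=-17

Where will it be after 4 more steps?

Col: cycles through -4, -1 every 2 steps. Step 7 lands at position 1 of the cycle → -1.
Row: linear, -5 per step → -37 at step 7.

col=-1, row=-37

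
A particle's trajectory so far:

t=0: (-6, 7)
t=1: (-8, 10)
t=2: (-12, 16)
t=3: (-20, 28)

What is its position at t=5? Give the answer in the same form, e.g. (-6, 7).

The jumps are (-2, +3), (-4, +6), (-8, +12) — a geometric progression with ratio 2.
step 4: (-20, 28) + (-16, +24) → (-36, 52)
step 5: (-36, 52) + (-32, +48) → (-68, 100)

(-68, 100)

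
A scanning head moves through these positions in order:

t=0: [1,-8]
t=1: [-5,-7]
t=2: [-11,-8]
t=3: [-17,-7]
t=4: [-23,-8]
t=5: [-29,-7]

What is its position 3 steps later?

First: linear, -6 per step → -47 at step 8.
Second: cycles through -8, -7 every 2 steps. Step 8 lands at position 0 of the cycle → -8.

[-47,-8]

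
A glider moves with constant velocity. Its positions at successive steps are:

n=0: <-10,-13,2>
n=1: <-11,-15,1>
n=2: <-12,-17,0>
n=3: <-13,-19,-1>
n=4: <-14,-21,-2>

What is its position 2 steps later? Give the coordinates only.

Constant displacement of <-1,-2,-1> per step.
step 5: <-14,-21,-2> + <-1,-2,-1> → <-15,-23,-3>
step 6: <-15,-23,-3> + <-1,-2,-1> → <-16,-25,-4>

<-16,-25,-4>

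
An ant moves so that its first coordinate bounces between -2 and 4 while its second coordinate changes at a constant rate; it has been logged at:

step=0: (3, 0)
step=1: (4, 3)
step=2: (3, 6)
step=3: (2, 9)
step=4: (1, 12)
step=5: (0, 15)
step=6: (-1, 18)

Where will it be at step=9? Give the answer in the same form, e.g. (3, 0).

(0, 27)

The first coordinate reflects between -2 and 4, moving 1 per step.
  step 7: -1 → -2
  step 8: -2 → -1
  step 9: -1 → 0
The second coordinate changes by +3 each step: at step 9 it is 27.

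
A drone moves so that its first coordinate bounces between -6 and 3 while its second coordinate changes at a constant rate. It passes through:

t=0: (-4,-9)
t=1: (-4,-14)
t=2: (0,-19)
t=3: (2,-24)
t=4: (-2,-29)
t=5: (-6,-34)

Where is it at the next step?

The first coordinate travels 4 per step and bounces off the walls at -6 and 3.
  step 6: -6 → -2
The second coordinate changes by -5 each step: at step 6 it is -39.

(-2,-39)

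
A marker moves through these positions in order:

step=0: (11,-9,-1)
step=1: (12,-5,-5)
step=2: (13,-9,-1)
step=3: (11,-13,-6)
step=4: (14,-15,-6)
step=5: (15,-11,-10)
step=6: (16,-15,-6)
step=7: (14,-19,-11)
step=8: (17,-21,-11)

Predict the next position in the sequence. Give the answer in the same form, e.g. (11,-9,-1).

(18,-17,-15)

The moves between consecutive positions are (+1,+4,-4), (+1,-4,+4), (-2,-4,-5), (+3,-2,+0), (+1,+4,-4), (+1,-4,+4), (-2,-4,-5), (+3,-2,+0); they repeat the 4-cycle [(+1,+4,-4), (+1,-4,+4), (-2,-4,-5), (+3,-2,+0)].
step 9: apply (+1,+4,-4) → (18,-17,-15)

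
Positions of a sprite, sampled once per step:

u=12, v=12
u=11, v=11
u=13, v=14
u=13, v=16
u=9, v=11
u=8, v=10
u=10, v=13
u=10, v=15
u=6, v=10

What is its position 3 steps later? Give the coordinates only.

Differencing gives (-1, -1), (+2, +3), (+0, +2), (-4, -5), (-1, -1), (+2, +3), (+0, +2), (-4, -5). This is the pattern (-1, -1), (+2, +3), (+0, +2), (-4, -5) repeated.
step 9: apply (-1, -1) → u=5, v=9
step 10: apply (+2, +3) → u=7, v=12
step 11: apply (+0, +2) → u=7, v=14

u=7, v=14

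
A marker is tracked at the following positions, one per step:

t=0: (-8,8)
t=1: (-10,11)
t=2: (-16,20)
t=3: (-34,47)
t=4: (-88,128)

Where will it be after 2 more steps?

The jumps are (-2,+3), (-6,+9), (-18,+27), (-54,+81) — a geometric progression with ratio 3.
step 5: (-88,128) + (-162,+243) → (-250,371)
step 6: (-250,371) + (-486,+729) → (-736,1100)

(-736,1100)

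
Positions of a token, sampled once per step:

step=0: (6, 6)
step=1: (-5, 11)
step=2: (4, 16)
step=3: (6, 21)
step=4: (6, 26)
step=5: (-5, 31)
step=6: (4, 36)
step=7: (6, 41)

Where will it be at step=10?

First: cycles through 6, -5, 4, 6 every 4 steps. Step 10 lands at position 2 of the cycle → 4.
Second: linear, +5 per step → 56 at step 10.

(4, 56)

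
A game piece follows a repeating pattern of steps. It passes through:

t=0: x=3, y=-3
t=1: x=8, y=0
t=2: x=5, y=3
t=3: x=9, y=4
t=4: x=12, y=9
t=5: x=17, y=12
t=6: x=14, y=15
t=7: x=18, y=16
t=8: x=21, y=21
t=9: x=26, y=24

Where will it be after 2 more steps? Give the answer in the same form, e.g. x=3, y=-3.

x=27, y=28

The moves between consecutive positions are (+5,+3), (-3,+3), (+4,+1), (+3,+5), (+5,+3), (-3,+3), (+4,+1), (+3,+5), (+5,+3); they repeat the 4-cycle [(+5,+3), (-3,+3), (+4,+1), (+3,+5)].
step 10: apply (-3,+3) → x=23, y=27
step 11: apply (+4,+1) → x=27, y=28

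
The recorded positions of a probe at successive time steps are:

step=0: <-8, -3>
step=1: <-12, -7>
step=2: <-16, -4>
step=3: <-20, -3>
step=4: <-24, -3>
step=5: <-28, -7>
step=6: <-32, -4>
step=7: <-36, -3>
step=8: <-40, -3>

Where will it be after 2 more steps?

<-48, -4>

The first coordinate changes by -4 each step, so at step 10 it is -8 + 10·(-4) = -48.
The second coordinate repeats the cycle [-3, -7, -4, -3] with period 4; step 10 mod 4 = 2, giving -4.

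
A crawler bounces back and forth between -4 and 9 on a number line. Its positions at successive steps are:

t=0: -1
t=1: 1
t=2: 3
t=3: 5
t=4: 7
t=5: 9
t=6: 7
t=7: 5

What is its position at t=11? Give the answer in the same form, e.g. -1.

-3

The value reflects between -4 and 9, moving 2 per step.
  step 8: 5 → 3
  step 9: 3 → 1
  step 10: 1 → -1
  step 11: -1 → -3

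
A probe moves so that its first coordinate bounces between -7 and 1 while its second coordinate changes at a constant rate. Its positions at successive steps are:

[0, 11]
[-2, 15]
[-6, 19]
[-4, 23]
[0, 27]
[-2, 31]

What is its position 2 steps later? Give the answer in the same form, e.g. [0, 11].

The first coordinate reflects between -7 and 1, moving 4 per step.
  step 6: -2 → -6
  step 7: -6 → -4
The second coordinate changes by +4 each step: at step 7 it is 39.

[-4, 39]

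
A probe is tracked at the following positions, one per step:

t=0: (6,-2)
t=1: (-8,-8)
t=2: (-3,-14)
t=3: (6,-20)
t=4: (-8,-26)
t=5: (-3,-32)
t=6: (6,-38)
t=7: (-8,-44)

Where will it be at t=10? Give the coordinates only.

(-8,-62)

The first coordinate repeats the cycle [6, -8, -3] with period 3; step 10 mod 3 = 1, giving -8.
The second coordinate changes by -6 each step, so at step 10 it is -2 + 10·(-6) = -62.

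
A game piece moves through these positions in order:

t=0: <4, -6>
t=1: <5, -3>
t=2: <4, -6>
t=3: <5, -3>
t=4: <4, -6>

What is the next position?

The jumps are <+1, +3>, <-1, -3>, <+1, +3>, <-1, -3> — a geometric progression with ratio -1.
step 5: <4, -6> + <+1, +3> → <5, -3>

<5, -3>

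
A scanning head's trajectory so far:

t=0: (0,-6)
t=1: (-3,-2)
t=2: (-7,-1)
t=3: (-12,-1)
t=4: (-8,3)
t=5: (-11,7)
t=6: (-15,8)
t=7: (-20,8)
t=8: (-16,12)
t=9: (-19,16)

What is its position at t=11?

The moves between consecutive positions are (-3,+4), (-4,+1), (-5,+0), (+4,+4), (-3,+4), (-4,+1), (-5,+0), (+4,+4), (-3,+4); they repeat the 4-cycle [(-3,+4), (-4,+1), (-5,+0), (+4,+4)].
step 10: apply (-4,+1) → (-23,17)
step 11: apply (-5,+0) → (-28,17)

(-28,17)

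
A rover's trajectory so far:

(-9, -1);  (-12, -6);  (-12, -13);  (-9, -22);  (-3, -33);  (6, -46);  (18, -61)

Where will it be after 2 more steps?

First differences are (-3, -5), (+0, -7), (+3, -9), (+6, -11), (+9, -13), (+12, -15); their common second difference is (+3, -2) (constant acceleration).
step 7: (18, -61) + (+15, -17) → (33, -78)
step 8: (33, -78) + (+18, -19) → (51, -97)

(51, -97)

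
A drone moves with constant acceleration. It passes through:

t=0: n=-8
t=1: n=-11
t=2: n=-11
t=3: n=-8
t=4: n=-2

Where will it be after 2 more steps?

First differences are -3, +0, +3, +6; their common second difference is +3 (constant acceleration).
step 5: -2 + 9 → n=7
step 6: 7 + 12 → n=19

n=19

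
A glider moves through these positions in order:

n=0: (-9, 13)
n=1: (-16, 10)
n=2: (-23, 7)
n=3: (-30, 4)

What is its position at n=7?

Each step adds (-7, -3) to the position.
step 4: (-30, 4) + (-7, -3) → (-37, 1)
step 5: (-37, 1) + (-7, -3) → (-44, -2)
step 6: (-44, -2) + (-7, -3) → (-51, -5)
step 7: (-51, -5) + (-7, -3) → (-58, -8)

(-58, -8)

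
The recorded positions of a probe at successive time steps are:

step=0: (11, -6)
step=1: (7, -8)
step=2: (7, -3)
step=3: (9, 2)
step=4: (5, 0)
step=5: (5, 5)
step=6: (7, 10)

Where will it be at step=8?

(3, 13)

Differencing gives (-4, -2), (+0, +5), (+2, +5), (-4, -2), (+0, +5), (+2, +5). This is the pattern (-4, -2), (+0, +5), (+2, +5) repeated.
step 7: apply (-4, -2) → (3, 8)
step 8: apply (+0, +5) → (3, 13)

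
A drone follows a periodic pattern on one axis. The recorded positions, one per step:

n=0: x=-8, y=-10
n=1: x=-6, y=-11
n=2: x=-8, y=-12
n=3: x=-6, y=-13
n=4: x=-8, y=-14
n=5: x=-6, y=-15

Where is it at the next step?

X: cycles through -8, -6 every 2 steps. Step 6 lands at position 0 of the cycle → -8.
Y: linear, -1 per step → -16 at step 6.

x=-8, y=-16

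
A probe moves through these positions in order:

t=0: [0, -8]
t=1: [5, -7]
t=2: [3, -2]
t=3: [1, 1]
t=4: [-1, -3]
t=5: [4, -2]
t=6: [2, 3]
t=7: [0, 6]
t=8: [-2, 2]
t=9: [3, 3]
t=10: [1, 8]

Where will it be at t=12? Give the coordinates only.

[-3, 7]

Differencing gives [+5, +1], [-2, +5], [-2, +3], [-2, -4], [+5, +1], [-2, +5], [-2, +3], [-2, -4], [+5, +1], [-2, +5]. This is the pattern [+5, +1], [-2, +5], [-2, +3], [-2, -4] repeated.
step 11: apply [-2, +3] → [-1, 11]
step 12: apply [-2, -4] → [-3, 7]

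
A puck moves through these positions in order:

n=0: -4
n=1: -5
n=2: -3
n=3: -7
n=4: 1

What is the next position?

The jumps are -1, +2, -4, +8 — a geometric progression with ratio -2.
step 5: 1 − 16 → -15

-15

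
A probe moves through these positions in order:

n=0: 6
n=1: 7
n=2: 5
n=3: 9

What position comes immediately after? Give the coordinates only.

1

Consecutive displacements +1, -2, +4 scale by a factor of -2 each step.
step 4: 9 − 8 → 1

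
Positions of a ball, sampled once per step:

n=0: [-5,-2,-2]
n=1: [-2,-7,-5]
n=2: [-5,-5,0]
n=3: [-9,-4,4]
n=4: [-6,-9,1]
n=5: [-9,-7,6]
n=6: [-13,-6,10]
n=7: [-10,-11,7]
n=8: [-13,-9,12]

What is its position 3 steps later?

Differencing gives [+3,-5,-3], [-3,+2,+5], [-4,+1,+4], [+3,-5,-3], [-3,+2,+5], [-4,+1,+4], [+3,-5,-3], [-3,+2,+5]. This is the pattern [+3,-5,-3], [-3,+2,+5], [-4,+1,+4] repeated.
step 9: apply [-4,+1,+4] → [-17,-8,16]
step 10: apply [+3,-5,-3] → [-14,-13,13]
step 11: apply [-3,+2,+5] → [-17,-11,18]

[-17,-11,18]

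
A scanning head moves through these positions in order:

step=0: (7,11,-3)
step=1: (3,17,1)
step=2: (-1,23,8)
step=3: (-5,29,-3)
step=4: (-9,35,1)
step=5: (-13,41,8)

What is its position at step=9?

(-29,65,-3)

The first coordinate changes by -4 each step, so at step 9 it is 7 + 9·(-4) = -29.
The second coordinate changes by +6 each step, so at step 9 it is 11 + 9·(6) = 65.
The third coordinate repeats the cycle [-3, 1, 8] with period 3; step 9 mod 3 = 0, giving -3.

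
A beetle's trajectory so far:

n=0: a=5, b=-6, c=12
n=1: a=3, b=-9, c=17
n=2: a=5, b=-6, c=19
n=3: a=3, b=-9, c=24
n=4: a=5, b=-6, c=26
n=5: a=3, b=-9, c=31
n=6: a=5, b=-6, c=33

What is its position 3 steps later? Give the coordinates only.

Differencing gives (-2, -3, +5), (+2, +3, +2), (-2, -3, +5), (+2, +3, +2), (-2, -3, +5), (+2, +3, +2). This is the pattern (-2, -3, +5), (+2, +3, +2) repeated.
step 7: apply (-2, -3, +5) → a=3, b=-9, c=38
step 8: apply (+2, +3, +2) → a=5, b=-6, c=40
step 9: apply (-2, -3, +5) → a=3, b=-9, c=45

a=3, b=-9, c=45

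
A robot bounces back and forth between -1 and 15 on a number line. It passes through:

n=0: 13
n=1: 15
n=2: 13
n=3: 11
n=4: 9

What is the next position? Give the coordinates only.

The value travels 2 per step and bounces off the walls at -1 and 15.
  step 5: 9 → 7

7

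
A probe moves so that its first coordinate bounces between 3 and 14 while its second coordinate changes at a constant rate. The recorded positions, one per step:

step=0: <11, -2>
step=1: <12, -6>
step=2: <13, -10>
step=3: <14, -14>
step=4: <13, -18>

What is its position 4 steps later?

<9, -34>

The first coordinate reflects between 3 and 14, moving 1 per step.
  step 5: 13 → 12
  step 6: 12 → 11
  step 7: 11 → 10
  step 8: 10 → 9
The second coordinate changes by -4 each step: at step 8 it is -34.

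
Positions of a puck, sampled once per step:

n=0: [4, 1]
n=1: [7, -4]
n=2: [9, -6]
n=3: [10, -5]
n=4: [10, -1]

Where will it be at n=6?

[7, 16]

Successive displacements: [+3, -5], [+2, -2], [+1, +1], [+0, +4] — each changes by [-1, +3].
step 5: [10, -1] + [-1, +7] → [9, 6]
step 6: [9, 6] + [-2, +10] → [7, 16]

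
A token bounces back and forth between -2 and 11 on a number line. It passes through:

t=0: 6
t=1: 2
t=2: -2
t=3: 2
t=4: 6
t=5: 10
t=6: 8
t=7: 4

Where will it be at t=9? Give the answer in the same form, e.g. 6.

The value reflects between -2 and 11, moving 4 per step.
  step 8: 4 → 0
  step 9: 0 → 0

0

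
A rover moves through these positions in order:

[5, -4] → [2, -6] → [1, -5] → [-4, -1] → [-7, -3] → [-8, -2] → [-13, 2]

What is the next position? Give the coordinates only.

Step-to-step displacements: [-3, -2], [-1, +1], [-5, +4], [-3, -2], [-1, +1], [-5, +4] — a repeating cycle of length 3.
step 7: apply [-3, -2] → [-16, 0]

[-16, 0]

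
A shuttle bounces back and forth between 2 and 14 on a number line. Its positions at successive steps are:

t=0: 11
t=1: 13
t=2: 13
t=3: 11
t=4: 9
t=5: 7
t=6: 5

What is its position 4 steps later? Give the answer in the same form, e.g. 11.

The value travels 2 per step and bounces off the walls at 2 and 14.
  step 7: 5 → 3
  step 8: 3 → 3
  step 9: 3 → 5
  step 10: 5 → 7

7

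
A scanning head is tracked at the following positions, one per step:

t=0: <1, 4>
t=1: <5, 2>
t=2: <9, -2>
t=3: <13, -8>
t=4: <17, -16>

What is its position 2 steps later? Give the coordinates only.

Successive displacements: <+4, -2>, <+4, -4>, <+4, -6>, <+4, -8> — each changes by <+0, -2>.
step 5: <17, -16> + <+4, -10> → <21, -26>
step 6: <21, -26> + <+4, -12> → <25, -38>

<25, -38>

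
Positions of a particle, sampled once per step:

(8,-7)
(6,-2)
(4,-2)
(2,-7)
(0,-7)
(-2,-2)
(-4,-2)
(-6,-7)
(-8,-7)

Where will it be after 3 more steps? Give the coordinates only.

(-14,-7)

First: linear, -2 per step → -14 at step 11.
Second: cycles through -7, -2, -2, -7 every 4 steps. Step 11 lands at position 3 of the cycle → -7.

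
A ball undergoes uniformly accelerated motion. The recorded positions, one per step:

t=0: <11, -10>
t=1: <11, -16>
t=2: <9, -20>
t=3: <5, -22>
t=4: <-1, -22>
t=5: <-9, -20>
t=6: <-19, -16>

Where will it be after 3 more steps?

<-61, 8>

First differences are <+0, -6>, <-2, -4>, <-4, -2>, <-6, +0>, <-8, +2>, <-10, +4>; their common second difference is <-2, +2> (constant acceleration).
step 7: <-19, -16> + <-12, +6> → <-31, -10>
step 8: <-31, -10> + <-14, +8> → <-45, -2>
step 9: <-45, -2> + <-16, +10> → <-61, 8>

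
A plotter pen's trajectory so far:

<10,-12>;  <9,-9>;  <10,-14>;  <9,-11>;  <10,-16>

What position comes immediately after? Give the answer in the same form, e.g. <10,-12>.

<9,-13>

The moves between consecutive positions are <-1,+3>, <+1,-5>, <-1,+3>, <+1,-5>; they repeat the 2-cycle [<-1,+3>, <+1,-5>].
step 5: apply <-1,+3> → <9,-13>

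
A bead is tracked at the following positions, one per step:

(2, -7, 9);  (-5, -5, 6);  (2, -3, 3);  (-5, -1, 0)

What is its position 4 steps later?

The first coordinate repeats the cycle [2, -5] with period 2; step 7 mod 2 = 1, giving -5.
The second coordinate changes by +2 each step, so at step 7 it is -7 + 7·(2) = 7.
The third coordinate changes by -3 each step, so at step 7 it is 9 + 7·(-3) = -12.

(-5, 7, -12)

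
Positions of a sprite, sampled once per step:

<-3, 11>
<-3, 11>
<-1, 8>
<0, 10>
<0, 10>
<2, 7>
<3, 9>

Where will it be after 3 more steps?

<6, 8>

The moves between consecutive positions are <+0, +0>, <+2, -3>, <+1, +2>, <+0, +0>, <+2, -3>, <+1, +2>; they repeat the 3-cycle [<+0, +0>, <+2, -3>, <+1, +2>].
step 7: apply <+0, +0> → <3, 9>
step 8: apply <+2, -3> → <5, 6>
step 9: apply <+1, +2> → <6, 8>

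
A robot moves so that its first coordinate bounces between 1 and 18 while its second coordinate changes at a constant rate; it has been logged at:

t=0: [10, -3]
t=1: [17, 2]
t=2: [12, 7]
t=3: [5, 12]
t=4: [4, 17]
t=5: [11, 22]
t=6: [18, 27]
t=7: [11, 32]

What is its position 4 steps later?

[17, 52]

The first coordinate reflects between 1 and 18, moving 7 per step.
  step 8: 11 → 4
  step 9: 4 → 5
  step 10: 5 → 12
  step 11: 12 → 17
The second coordinate changes by +5 each step: at step 11 it is 52.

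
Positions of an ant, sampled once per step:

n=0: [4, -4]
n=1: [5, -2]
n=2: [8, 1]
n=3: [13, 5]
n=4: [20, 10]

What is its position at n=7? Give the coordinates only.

[53, 31]

Taking differences between consecutive positions: [+1, +2], [+3, +3], [+5, +4], [+7, +5]. These grow by [+2, +1] each step.
step 5: [20, 10] + [+9, +6] → [29, 16]
step 6: [29, 16] + [+11, +7] → [40, 23]
step 7: [40, 23] + [+13, +8] → [53, 31]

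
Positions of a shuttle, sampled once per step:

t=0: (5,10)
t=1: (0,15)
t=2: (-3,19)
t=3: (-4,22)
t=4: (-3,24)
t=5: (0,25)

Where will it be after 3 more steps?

Successive displacements: (-5,+5), (-3,+4), (-1,+3), (+1,+2), (+3,+1) — each changes by (+2,-1).
step 6: (0,25) + (+5,+0) → (5,25)
step 7: (5,25) + (+7,-1) → (12,24)
step 8: (12,24) + (+9,-2) → (21,22)

(21,22)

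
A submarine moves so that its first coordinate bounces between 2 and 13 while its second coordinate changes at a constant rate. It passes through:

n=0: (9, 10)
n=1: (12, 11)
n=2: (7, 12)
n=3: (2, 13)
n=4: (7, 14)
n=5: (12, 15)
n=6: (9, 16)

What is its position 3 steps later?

(10, 19)

The first coordinate reflects between 2 and 13, moving 5 per step.
  step 7: 9 → 4
  step 8: 4 → 5
  step 9: 5 → 10
The second coordinate changes by +1 each step: at step 9 it is 19.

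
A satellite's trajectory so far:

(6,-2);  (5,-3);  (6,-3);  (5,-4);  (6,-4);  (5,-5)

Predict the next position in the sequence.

The moves between consecutive positions are (-1,-1), (+1,+0), (-1,-1), (+1,+0), (-1,-1); they repeat the 2-cycle [(-1,-1), (+1,+0)].
step 6: apply (+1,+0) → (6,-5)

(6,-5)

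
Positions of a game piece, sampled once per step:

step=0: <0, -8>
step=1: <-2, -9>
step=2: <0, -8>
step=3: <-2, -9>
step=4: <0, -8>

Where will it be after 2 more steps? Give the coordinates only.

<0, -8>

Step-to-step displacements: <-2, -1>, <+2, +1>, <-2, -1>, <+2, +1>; each is -1× the previous.
step 5: <0, -8> + <-2, -1> → <-2, -9>
step 6: <-2, -9> + <+2, +1> → <0, -8>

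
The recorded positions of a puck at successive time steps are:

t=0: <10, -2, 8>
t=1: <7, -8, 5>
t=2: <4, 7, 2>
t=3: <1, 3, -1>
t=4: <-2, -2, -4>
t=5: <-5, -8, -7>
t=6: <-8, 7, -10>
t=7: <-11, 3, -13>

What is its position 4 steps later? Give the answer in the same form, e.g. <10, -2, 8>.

The first coordinate changes by -3 each step, so at step 11 it is 10 + 11·(-3) = -23.
The second coordinate repeats the cycle [-2, -8, 7, 3] with period 4; step 11 mod 4 = 3, giving 3.
The third coordinate changes by -3 each step, so at step 11 it is 8 + 11·(-3) = -25.

<-23, 3, -25>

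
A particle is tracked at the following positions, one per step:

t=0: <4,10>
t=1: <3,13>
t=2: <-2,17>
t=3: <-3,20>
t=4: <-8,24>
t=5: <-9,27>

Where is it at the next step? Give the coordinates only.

<-14,31>

Step-to-step displacements: <-1,+3>, <-5,+4>, <-1,+3>, <-5,+4>, <-1,+3> — a repeating cycle of length 2.
step 6: apply <-5,+4> → <-14,31>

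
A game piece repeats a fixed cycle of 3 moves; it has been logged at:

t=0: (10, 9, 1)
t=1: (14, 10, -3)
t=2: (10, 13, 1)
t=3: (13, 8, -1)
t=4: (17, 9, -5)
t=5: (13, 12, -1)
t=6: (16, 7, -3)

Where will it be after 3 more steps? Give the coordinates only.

Differencing gives (+4, +1, -4), (-4, +3, +4), (+3, -5, -2), (+4, +1, -4), (-4, +3, +4), (+3, -5, -2). This is the pattern (+4, +1, -4), (-4, +3, +4), (+3, -5, -2) repeated.
step 7: apply (+4, +1, -4) → (20, 8, -7)
step 8: apply (-4, +3, +4) → (16, 11, -3)
step 9: apply (+3, -5, -2) → (19, 6, -5)

(19, 6, -5)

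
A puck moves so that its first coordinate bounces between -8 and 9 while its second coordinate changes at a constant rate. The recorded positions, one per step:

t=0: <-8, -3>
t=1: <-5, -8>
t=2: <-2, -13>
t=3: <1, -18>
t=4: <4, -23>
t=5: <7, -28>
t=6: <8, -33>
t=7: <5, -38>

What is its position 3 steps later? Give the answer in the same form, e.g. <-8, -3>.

<-4, -53>

The first coordinate travels 3 per step and bounces off the walls at -8 and 9.
  step 8: 5 → 2
  step 9: 2 → -1
  step 10: -1 → -4
The second coordinate changes by -5 each step: at step 10 it is -53.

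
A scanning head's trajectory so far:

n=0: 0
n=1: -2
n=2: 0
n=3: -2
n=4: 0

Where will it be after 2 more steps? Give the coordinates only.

The jumps are -2, +2, -2, +2 — a geometric progression with ratio -1.
step 5: 0 − 2 → -2
step 6: -2 + 2 → 0

0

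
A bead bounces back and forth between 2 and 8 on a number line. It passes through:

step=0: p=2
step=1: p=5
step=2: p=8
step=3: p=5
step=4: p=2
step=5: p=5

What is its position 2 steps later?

The value travels 3 per step and bounces off the walls at 2 and 8.
  step 6: 5 → 8
  step 7: 8 → 5

p=5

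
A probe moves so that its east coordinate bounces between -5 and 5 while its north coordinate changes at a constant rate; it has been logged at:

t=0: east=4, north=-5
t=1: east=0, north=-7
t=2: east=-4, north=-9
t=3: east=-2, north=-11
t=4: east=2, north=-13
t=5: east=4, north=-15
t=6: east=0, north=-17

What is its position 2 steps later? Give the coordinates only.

east=-2, north=-21

The east coordinate reflects between -5 and 5, moving 4 per step.
  step 7: 0 → -4
  step 8: -4 → -2
The north coordinate changes by -2 each step: at step 8 it is -21.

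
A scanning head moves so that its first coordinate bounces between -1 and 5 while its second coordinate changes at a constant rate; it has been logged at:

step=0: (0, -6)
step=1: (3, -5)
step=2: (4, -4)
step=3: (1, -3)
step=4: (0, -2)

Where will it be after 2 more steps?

(4, 0)

The first coordinate travels 3 per step and bounces off the walls at -1 and 5.
  step 5: 0 → 3
  step 6: 3 → 4
The second coordinate changes by +1 each step: at step 6 it is 0.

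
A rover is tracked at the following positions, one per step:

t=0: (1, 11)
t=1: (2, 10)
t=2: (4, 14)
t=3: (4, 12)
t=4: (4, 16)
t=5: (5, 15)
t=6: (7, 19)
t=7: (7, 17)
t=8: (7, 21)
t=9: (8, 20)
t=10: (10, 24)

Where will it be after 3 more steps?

Differencing gives (+1, -1), (+2, +4), (+0, -2), (+0, +4), (+1, -1), (+2, +4), (+0, -2), (+0, +4), (+1, -1), (+2, +4). This is the pattern (+1, -1), (+2, +4), (+0, -2), (+0, +4) repeated.
step 11: apply (+0, -2) → (10, 22)
step 12: apply (+0, +4) → (10, 26)
step 13: apply (+1, -1) → (11, 25)

(11, 25)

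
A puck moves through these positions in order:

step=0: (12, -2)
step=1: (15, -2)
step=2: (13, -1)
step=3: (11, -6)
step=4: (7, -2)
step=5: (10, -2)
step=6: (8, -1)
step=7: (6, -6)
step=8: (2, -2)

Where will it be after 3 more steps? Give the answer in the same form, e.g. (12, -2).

(1, -6)

The moves between consecutive positions are (+3, +0), (-2, +1), (-2, -5), (-4, +4), (+3, +0), (-2, +1), (-2, -5), (-4, +4); they repeat the 4-cycle [(+3, +0), (-2, +1), (-2, -5), (-4, +4)].
step 9: apply (+3, +0) → (5, -2)
step 10: apply (-2, +1) → (3, -1)
step 11: apply (-2, -5) → (1, -6)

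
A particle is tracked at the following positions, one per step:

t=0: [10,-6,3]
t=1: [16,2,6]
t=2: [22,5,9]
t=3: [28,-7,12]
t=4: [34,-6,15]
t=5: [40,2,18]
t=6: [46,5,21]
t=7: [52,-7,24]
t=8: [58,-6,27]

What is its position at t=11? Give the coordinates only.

First: linear, +6 per step → 76 at step 11.
Second: cycles through -6, 2, 5, -7 every 4 steps. Step 11 lands at position 3 of the cycle → -7.
Third: linear, +3 per step → 36 at step 11.

[76,-7,36]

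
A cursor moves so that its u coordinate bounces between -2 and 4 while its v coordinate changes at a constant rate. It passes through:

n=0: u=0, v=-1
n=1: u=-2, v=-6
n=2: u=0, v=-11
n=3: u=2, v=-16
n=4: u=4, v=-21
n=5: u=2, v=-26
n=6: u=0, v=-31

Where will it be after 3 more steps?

u=2, v=-46

The u coordinate reflects between -2 and 4, moving 2 per step.
  step 7: 0 → -2
  step 8: -2 → 0
  step 9: 0 → 2
The v coordinate changes by -5 each step: at step 9 it is -46.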